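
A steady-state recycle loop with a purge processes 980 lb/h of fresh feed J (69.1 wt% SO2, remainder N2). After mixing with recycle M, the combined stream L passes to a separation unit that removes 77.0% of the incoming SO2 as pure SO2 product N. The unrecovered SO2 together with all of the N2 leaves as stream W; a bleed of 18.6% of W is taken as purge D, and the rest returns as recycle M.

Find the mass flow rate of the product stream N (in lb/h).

SO2 in L: m_A = 980×0.691 + (1−0.186)·(1−0.770)·m_A, so m_A = 677.18/0.8128 = 833.17 lb/h.
Product N = 0.770×833.17 = 641.54 lb/h.

641.5 lb/h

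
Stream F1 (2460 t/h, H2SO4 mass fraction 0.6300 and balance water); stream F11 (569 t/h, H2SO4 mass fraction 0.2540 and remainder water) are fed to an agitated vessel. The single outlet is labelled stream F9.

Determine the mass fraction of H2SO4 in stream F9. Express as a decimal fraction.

Total flow out = 2460 + 569 = 3029 t/h.
H2SO4 in = 2460×0.630 + 569×0.254 = 1694.3 t/h.
H2SO4 mass fraction in F9 = 1694.3/3029 = 0.5594.

0.5594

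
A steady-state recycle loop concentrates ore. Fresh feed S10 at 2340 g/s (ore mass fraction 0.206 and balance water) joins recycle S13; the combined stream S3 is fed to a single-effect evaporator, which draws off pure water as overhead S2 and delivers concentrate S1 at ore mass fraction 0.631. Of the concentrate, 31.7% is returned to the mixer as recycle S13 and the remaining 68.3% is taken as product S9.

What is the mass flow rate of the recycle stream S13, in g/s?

Overall ore balance (none leaves overhead): ore in fresh feed = ore in product, i.e. 2340×0.206 = (1−0.317)·S1·0.631.
S1 = 482.04/(0.631×0.683) = 1118.5 g/s.
Recycle S13 = 0.317×1118.5 = 354.56 g/s.

354.6 g/s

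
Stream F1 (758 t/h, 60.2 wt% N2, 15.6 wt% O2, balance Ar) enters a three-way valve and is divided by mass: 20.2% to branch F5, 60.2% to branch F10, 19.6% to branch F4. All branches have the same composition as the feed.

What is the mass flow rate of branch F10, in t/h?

Branch F10 flow = 0.602×758 = 456.32 t/h.

456.3 t/h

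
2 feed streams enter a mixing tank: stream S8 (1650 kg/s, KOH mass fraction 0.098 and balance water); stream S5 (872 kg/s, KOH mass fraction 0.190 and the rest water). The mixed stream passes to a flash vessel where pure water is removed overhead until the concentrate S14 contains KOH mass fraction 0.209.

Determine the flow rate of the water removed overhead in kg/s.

KOH entering = 1650×0.098 + 872×0.190 = 327.38 kg/s.
All KOH reports to S14, so S14 = 327.38/0.209 = 1566.4 kg/s.
Total feed = 2522 kg/s; overhead = 2522 − 1566.4 = 955.59 kg/s.

955.6 kg/s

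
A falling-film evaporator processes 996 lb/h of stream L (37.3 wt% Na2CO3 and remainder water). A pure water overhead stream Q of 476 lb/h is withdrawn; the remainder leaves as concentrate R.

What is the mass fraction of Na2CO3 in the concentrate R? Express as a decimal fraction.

0.714

Na2CO3 is not removed: 996×0.373 = 371.51 lb/h of Na2CO3 enters R.
Concentrate = 996 − 476 = 520 lb/h.
Mass fraction = 371.51/520 = 0.714.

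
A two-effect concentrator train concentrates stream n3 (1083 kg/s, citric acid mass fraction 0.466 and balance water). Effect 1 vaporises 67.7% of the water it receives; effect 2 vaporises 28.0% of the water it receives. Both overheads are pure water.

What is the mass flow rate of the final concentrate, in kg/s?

water in feed = 1083×0.534 = 578.32 kg/s.
After stage 1: water left = (1−0.677)×578.32 = 186.8; stream total = 691.48 kg/s.
After stage 2: water left = (1−0.280)×186.8 = 134.49; final concentrate = 639.17 kg/s.

639.2 kg/s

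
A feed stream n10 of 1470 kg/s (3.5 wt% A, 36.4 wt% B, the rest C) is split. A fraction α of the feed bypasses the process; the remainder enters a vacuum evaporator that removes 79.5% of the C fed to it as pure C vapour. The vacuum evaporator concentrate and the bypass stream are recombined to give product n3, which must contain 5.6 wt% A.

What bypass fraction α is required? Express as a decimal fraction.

All 1470×0.035 = 51.45 kg/s of A reaches n3, so n3 = 51.45/0.056 = 918.75 kg/s and vapour = 551.25 kg/s.
The evaporator receives (1−α)·1470 of feed at 0.601 C and removes 0.795 of that C:
0.795×0.601×(1−α)×1470 = 551.25
(1−α) = 551.25/702.36 = 0.7849;  α = 0.2151.

0.215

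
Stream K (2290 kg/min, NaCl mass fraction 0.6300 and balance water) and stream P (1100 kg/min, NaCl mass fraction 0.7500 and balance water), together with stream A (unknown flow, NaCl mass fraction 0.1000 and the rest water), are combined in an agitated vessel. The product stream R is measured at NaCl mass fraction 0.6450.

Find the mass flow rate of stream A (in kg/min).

148.9 kg/min

Let A be the unknown flow. Total out = 3390 + A.
NaCl balance: 2267.7 + 0.100·A = 0.645·(3390 + A)
(0.100 − 0.645)·A = 0.645×3390 − 2267.7 = -81.15
A = -81.15 / -0.545 = 148.9 kg/min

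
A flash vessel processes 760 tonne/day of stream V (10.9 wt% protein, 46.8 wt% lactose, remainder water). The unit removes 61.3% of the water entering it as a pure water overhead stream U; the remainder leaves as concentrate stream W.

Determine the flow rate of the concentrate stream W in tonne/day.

562.9 tonne/day

water entering = 760×0.423 = 321.48 tonne/day; overhead removed = 0.613×321.48 = 197.07 tonne/day.
Concentrate = 760 − 197.07 = 562.93 tonne/day.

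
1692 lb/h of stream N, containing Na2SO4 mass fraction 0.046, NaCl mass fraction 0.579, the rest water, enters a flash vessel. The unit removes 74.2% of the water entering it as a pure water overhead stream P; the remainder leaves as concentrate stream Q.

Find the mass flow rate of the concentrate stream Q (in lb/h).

water entering = 1692×0.375 = 634.5 lb/h; overhead removed = 0.742×634.5 = 470.8 lb/h.
Concentrate = 1692 − 470.8 = 1221.2 lb/h.

1221 lb/h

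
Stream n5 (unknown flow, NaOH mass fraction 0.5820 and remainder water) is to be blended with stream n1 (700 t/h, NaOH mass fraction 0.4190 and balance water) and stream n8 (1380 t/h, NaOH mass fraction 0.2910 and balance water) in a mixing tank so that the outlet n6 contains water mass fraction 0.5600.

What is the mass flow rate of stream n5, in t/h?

1552 t/h

Let n5 be the unknown flow. Total out = 2080 + n5.
water balance: 1385.1 + 0.418·n5 = 0.560·(2080 + n5)
(0.418 − 0.560)·n5 = 0.560×2080 − 1385.1 = -220.32
n5 = -220.32 / -0.142 = 1551.5 t/h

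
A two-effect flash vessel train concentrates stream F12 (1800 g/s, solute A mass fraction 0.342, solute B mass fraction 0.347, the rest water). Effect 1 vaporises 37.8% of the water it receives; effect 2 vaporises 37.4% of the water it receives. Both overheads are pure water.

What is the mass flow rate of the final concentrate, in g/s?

water in feed = 1800×0.311 = 559.8 g/s.
After stage 1: water left = (1−0.378)×559.8 = 348.2; stream total = 1588.4 g/s.
After stage 2: water left = (1−0.374)×348.2 = 217.97; final concentrate = 1458.2 g/s.

1458 g/s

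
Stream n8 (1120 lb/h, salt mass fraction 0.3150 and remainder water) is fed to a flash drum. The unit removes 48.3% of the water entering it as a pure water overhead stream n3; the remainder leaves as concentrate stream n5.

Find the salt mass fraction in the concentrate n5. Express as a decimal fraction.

salt is not removed: 1120×0.315 = 352.8 lb/h of salt enters n5.
water entering = 1120×0.685 = 767.2 lb/h; overhead removed = 0.483×767.2 = 370.56 lb/h.
Concentrate = 1120 − 370.56 = 749.44 lb/h.
Mass fraction = 352.8/749.44 = 0.4707.

0.4707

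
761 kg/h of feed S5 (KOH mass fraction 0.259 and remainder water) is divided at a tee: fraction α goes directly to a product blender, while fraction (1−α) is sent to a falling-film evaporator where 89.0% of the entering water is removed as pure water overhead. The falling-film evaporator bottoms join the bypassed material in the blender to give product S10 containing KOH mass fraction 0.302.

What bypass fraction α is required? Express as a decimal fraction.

0.784

All 761×0.259 = 197.1 kg/h of KOH reaches S10, so S10 = 197.1/0.302 = 652.65 kg/h and vapour = 108.35 kg/h.
The evaporator receives (1−α)·761 of feed at 0.741 water and removes 0.890 of that water:
0.890×0.741×(1−α)×761 = 108.35
(1−α) = 108.35/501.87 = 0.2159;  α = 0.7841.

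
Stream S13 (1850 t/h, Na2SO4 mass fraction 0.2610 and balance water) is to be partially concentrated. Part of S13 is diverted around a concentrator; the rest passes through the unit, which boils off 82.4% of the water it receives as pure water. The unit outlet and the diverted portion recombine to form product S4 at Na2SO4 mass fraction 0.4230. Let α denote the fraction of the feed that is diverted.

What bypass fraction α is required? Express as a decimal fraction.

0.371

All 1850×0.261 = 482.85 t/h of Na2SO4 reaches S4, so S4 = 482.85/0.423 = 1141.5 t/h and vapour = 708.51 t/h.
The evaporator receives (1−α)·1850 of feed at 0.739 water and removes 0.824 of that water:
0.824×0.739×(1−α)×1850 = 708.51
(1−α) = 708.51/1126.5 = 0.6289;  α = 0.3711.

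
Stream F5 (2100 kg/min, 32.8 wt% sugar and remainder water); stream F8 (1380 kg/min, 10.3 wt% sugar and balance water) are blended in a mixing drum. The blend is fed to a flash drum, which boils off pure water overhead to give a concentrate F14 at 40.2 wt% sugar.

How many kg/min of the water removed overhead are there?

1413 kg/min

sugar entering = 2100×0.328 + 1380×0.103 = 830.94 kg/min.
All sugar reports to F14, so F14 = 830.94/0.402 = 2067 kg/min.
Total feed = 3480 kg/min; overhead = 3480 − 2067 = 1413 kg/min.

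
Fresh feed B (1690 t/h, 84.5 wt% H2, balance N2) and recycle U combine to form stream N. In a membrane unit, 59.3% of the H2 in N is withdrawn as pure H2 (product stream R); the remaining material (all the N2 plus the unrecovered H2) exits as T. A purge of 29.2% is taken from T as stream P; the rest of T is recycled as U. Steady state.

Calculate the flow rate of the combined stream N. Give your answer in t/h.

2903 t/h

N2 enters only via B and leaves only via the purge: 1690×0.155 = 0.292×(N2 in T), and the membrane unit passes all N2, so N2 in N = N2 in T = 897.09 t/h.
H2 in N: m_A = 1690×0.845 + (1−0.292)·(1−0.593)·m_A, so m_A = 1428/0.7118 = 2006.1 t/h.
N = 2006.1 + 897.09 = 2903.2 t/h.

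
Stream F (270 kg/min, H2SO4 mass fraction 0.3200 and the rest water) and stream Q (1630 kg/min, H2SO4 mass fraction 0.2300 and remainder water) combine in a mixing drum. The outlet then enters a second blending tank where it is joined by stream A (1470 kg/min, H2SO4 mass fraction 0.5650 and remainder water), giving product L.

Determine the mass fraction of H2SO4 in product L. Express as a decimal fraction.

Overall, product flow = 3370 kg/min.
H2SO4 in = 270×0.320 + 1630×0.230 + 1470×0.565 = 1291.8 kg/min.
H2SO4 fraction in L = 0.3833.

0.3833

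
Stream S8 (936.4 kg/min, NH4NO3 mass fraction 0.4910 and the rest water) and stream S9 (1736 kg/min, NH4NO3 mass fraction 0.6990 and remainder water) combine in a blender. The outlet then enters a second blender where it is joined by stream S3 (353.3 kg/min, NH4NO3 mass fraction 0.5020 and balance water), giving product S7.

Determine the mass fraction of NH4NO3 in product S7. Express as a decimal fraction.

Overall, product flow = 3025.7 kg/min.
NH4NO3 in = 936.4×0.491 + 1736×0.699 + 353.3×0.502 = 1850.6 kg/min.
NH4NO3 fraction in S7 = 0.6116.

0.6116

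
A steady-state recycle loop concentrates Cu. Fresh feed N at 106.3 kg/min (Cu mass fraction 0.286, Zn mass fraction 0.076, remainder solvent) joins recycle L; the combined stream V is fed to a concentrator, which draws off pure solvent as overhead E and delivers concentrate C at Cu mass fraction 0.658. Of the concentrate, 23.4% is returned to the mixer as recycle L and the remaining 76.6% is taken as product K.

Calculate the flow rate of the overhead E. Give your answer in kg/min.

Overall Cu balance (none leaves overhead): Cu in fresh feed = Cu in product, i.e. 106.3×0.286 = (1−0.234)·C·0.658.
C = 30.402/(0.658×0.766) = 60.318 kg/min.
Recycle L = 0.234×60.318 = 14.114 kg/min.
Combined feed V = 106.3 + 14.114 = 120.41 kg/min.
Overhead E = V − C = 120.41 − 60.318 = 60.097 kg/min.

60.1 kg/min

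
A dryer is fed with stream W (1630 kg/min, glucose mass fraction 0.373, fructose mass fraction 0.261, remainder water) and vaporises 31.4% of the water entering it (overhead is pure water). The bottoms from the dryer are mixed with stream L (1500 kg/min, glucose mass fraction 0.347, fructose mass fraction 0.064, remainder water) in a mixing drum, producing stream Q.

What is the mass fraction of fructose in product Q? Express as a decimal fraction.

Vapour removed = 0.314×0.366×1630 = 187.33 kg/min; concentrate = 1442.7 kg/min.
fructose reaching the mixer = 425.43 (from concentrate) + 1500×0.064 = 521.43 kg/min.
Product flow = 1442.7 + 1500 = 2942.7 kg/min; fructose fraction = 0.177.

0.177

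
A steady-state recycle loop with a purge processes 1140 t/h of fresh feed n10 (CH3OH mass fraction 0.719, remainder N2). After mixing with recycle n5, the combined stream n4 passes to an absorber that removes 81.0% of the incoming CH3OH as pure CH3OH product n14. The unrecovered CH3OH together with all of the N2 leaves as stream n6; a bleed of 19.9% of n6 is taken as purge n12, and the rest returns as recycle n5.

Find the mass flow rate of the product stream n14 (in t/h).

783.1 t/h

CH3OH in n4: m_A = 1140×0.719 + (1−0.199)·(1−0.810)·m_A, so m_A = 819.66/0.8478 = 966.8 t/h.
Product n14 = 0.810×966.8 = 783.11 t/h.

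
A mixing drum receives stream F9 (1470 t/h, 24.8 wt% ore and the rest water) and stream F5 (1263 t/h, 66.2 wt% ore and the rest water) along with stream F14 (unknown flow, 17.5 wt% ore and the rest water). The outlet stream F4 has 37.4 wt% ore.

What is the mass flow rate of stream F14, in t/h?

897.1 t/h

Let F14 be the unknown flow. Total out = 2733 + F14.
ore balance: 1200.7 + 0.175·F14 = 0.374·(2733 + F14)
(0.175 − 0.374)·F14 = 0.374×2733 − 1200.7 = -178.52
F14 = -178.52 / -0.199 = 897.11 t/h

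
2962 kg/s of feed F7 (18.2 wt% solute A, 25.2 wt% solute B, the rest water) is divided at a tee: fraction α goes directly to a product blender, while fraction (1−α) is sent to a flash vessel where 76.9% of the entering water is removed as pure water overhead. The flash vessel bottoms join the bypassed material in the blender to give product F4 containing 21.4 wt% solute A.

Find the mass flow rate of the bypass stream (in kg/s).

All 2962×0.182 = 539.08 kg/s of solute A reaches F4, so F4 = 539.08/0.214 = 2519.1 kg/s and vapour = 442.92 kg/s.
The evaporator receives (1−α)·2962 of feed at 0.566 water and removes 0.769 of that water:
0.769×0.566×(1−α)×2962 = 442.92
(1−α) = 442.92/1289.2 = 0.3436;  α = 0.6564.
Bypass flow = 0.6564×2962 = 1944.4 kg/s.

1944 kg/s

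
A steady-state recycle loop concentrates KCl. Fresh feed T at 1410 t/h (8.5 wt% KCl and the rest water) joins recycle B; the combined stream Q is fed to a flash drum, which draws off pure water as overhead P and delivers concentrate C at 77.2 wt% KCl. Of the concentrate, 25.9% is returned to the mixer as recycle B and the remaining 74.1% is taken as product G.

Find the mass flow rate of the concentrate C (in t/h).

209.5 t/h

Overall KCl balance (none leaves overhead): KCl in fresh feed = KCl in product, i.e. 1410×0.085 = (1−0.259)·C·0.772.
C = 119.85/(0.772×0.741) = 209.51 t/h.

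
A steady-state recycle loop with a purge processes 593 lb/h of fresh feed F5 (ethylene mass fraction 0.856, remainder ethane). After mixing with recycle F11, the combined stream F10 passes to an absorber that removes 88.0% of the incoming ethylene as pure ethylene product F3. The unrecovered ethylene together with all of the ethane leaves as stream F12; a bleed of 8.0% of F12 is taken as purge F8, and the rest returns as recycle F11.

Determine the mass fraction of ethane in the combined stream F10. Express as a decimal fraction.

0.652

ethane enters only via F5 and leaves only via the purge: 593×0.144 = 0.080×(ethane in F12), and the absorber passes all ethane, so ethane in F10 = ethane in F12 = 1067.4 lb/h.
ethylene in F10: m_A = 593×0.856 + (1−0.080)·(1−0.880)·m_A, so m_A = 507.61/0.8896 = 570.6 lb/h.
F10 = 570.6 + 1067.4 = 1638 lb/h.
ethane fraction in F10 = 1067.4/1638 = 0.652.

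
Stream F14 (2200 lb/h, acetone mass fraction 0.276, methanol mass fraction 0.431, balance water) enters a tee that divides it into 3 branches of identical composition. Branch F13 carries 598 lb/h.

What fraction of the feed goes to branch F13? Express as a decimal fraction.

0.272

Fraction to F13 = 598/2200 = 0.2718.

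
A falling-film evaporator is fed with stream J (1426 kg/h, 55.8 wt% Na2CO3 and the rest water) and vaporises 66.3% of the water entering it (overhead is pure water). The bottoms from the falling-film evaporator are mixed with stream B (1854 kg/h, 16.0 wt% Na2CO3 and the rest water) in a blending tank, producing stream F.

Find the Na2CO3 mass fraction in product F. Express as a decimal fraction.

Vapour removed = 0.663×0.442×1426 = 417.88 kg/h; concentrate = 1008.1 kg/h.
Na2CO3 reaching the mixer = 795.71 (from concentrate) + 1854×0.160 = 1092.3 kg/h.
Product flow = 1008.1 + 1854 = 2862.1 kg/h; Na2CO3 fraction = 0.382.

0.382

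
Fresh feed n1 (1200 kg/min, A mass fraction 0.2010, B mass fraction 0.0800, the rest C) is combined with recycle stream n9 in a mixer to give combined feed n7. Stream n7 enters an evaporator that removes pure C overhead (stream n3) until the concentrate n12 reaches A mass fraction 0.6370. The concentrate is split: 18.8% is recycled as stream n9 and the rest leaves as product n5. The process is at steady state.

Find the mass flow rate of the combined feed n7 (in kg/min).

1288 kg/min

Overall A balance (none leaves overhead): A in fresh feed = A in product, i.e. 1200×0.201 = (1−0.188)·n12·0.637.
n12 = 241.2/(0.637×0.812) = 466.32 kg/min.
Recycle n9 = 0.188×466.32 = 87.668 kg/min.
Combined feed n7 = 1200 + 87.668 = 1287.7 kg/min.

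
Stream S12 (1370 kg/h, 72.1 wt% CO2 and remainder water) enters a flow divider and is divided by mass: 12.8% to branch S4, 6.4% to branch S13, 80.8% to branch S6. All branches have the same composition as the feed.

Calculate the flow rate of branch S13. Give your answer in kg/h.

87.68 kg/h

Branch S13 flow = 0.064×1370 = 87.68 kg/h.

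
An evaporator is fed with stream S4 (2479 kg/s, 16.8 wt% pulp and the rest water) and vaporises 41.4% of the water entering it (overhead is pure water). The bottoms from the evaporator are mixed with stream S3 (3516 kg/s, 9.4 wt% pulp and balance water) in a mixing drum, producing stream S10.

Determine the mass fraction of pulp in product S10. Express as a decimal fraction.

0.145

Vapour removed = 0.414×0.832×2479 = 853.89 kg/s; concentrate = 1625.1 kg/s.
pulp reaching the mixer = 416.47 (from concentrate) + 3516×0.094 = 746.98 kg/s.
Product flow = 1625.1 + 3516 = 5141.1 kg/s; pulp fraction = 0.145.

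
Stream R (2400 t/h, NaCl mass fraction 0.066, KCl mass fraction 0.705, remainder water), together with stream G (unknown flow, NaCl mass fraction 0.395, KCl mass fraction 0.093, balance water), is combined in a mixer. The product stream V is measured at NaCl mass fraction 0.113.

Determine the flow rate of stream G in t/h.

400 t/h

Let G be the unknown flow. Total out = 2400 + G.
NaCl balance: 158.4 + 0.395·G = 0.113·(2400 + G)
(0.395 − 0.113)·G = 0.113×2400 − 158.4 = 112.8
G = 112.8 / 0.282 = 400 t/h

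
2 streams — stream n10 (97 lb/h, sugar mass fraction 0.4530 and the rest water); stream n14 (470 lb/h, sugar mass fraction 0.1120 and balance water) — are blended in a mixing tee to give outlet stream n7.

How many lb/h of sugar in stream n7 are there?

sugar out = sugar in = 97×0.453 + 470×0.112 = 96.581 lb/h.

96.58 lb/h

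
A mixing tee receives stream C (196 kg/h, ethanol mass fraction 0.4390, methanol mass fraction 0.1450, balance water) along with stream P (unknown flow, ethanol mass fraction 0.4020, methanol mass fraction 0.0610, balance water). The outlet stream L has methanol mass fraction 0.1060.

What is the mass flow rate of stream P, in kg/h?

Let P be the unknown flow. Total out = 196 + P.
methanol balance: 28.42 + 0.061·P = 0.106·(196 + P)
(0.061 − 0.106)·P = 0.106×196 − 28.42 = -7.644
P = -7.644 / -0.045 = 169.87 kg/h

169.9 kg/h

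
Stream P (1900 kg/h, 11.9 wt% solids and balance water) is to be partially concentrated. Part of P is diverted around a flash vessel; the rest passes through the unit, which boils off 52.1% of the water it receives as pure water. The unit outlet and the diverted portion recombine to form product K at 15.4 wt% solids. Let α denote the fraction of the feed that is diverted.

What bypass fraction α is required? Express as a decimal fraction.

0.505

All 1900×0.119 = 226.1 kg/h of solids reaches K, so K = 226.1/0.154 = 1468.2 kg/h and vapour = 431.82 kg/h.
The evaporator receives (1−α)·1900 of feed at 0.881 water and removes 0.521 of that water:
0.521×0.881×(1−α)×1900 = 431.82
(1−α) = 431.82/872.1 = 0.4951;  α = 0.5049.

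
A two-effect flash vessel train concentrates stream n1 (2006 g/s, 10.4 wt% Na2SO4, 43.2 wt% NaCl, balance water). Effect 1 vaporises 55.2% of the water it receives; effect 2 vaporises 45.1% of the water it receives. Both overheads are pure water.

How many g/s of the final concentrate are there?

water in feed = 2006×0.464 = 930.78 g/s.
After stage 1: water left = (1−0.552)×930.78 = 416.99; stream total = 1492.2 g/s.
After stage 2: water left = (1−0.451)×416.99 = 228.93; final concentrate = 1304.1 g/s.

1304 g/s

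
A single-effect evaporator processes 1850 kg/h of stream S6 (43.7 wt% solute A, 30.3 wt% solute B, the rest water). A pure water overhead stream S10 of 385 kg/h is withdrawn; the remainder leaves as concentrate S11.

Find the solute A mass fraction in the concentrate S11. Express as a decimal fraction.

solute A is not removed: 1850×0.437 = 808.45 kg/h of solute A enters S11.
Concentrate = 1850 − 385 = 1465 kg/h.
Mass fraction = 808.45/1465 = 0.5518.

0.5518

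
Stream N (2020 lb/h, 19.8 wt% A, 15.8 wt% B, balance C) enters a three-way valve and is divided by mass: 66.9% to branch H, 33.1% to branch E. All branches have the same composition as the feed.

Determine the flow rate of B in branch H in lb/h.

Branch H total = 0.669×2020 = 1351.4 lb/h.
B in H = 0.158×1351.4 = 213.52 lb/h.

213.5 lb/h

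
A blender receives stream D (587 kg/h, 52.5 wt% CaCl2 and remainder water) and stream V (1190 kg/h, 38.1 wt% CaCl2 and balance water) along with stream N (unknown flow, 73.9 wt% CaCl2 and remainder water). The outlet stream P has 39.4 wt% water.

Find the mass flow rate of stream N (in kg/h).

2371 kg/h

Let N be the unknown flow. Total out = 1777 + N.
water balance: 1015.4 + 0.261·N = 0.394·(1777 + N)
(0.261 − 0.394)·N = 0.394×1777 − 1015.4 = -315.3
N = -315.3 / -0.133 = 2370.7 kg/h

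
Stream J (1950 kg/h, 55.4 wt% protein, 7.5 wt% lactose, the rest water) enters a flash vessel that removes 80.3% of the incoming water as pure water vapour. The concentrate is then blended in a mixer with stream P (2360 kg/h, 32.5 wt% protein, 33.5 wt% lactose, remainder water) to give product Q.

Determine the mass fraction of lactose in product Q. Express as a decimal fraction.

Vapour removed = 0.803×0.371×1950 = 580.93 kg/h; concentrate = 1369.1 kg/h.
lactose reaching the mixer = 146.25 (from concentrate) + 2360×0.335 = 936.85 kg/h.
Product flow = 1369.1 + 2360 = 3729.1 kg/h; lactose fraction = 0.251.

0.251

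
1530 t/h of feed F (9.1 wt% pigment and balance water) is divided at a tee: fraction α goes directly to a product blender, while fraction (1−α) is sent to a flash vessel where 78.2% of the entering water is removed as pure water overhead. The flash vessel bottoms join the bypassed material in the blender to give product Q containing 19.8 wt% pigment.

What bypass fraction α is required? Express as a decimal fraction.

0.240

All 1530×0.091 = 139.23 t/h of pigment reaches Q, so Q = 139.23/0.198 = 703.18 t/h and vapour = 826.82 t/h.
The evaporator receives (1−α)·1530 of feed at 0.909 water and removes 0.782 of that water:
0.782×0.909×(1−α)×1530 = 826.82
(1−α) = 826.82/1087.6 = 0.7602;  α = 0.2398.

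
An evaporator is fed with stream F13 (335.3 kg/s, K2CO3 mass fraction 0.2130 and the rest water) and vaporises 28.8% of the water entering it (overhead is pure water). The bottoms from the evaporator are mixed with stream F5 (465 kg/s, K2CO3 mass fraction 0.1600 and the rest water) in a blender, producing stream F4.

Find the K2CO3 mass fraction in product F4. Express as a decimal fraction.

Vapour removed = 0.288×0.787×335.3 = 75.998 kg/s; concentrate = 259.3 kg/s.
K2CO3 reaching the mixer = 71.419 (from concentrate) + 465×0.160 = 145.82 kg/s.
Product flow = 259.3 + 465 = 724.3 kg/s; K2CO3 fraction = 0.2013.

0.2013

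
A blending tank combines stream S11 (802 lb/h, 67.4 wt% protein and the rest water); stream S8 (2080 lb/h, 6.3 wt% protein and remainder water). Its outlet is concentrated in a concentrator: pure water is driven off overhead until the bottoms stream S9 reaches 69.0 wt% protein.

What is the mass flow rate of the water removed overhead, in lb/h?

1909 lb/h

protein entering = 802×0.674 + 2080×0.063 = 671.59 lb/h.
All protein reports to S9, so S9 = 671.59/0.690 = 973.32 lb/h.
Total feed = 2882 lb/h; overhead = 2882 − 973.32 = 1908.7 lb/h.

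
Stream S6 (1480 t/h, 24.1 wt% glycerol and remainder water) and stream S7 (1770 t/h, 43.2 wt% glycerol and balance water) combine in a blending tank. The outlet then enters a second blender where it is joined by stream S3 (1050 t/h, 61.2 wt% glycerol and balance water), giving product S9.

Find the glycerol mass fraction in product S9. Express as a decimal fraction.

Overall, product flow = 4300 t/h.
glycerol in = 1480×0.241 + 1770×0.432 + 1050×0.612 = 1763.9 t/h.
glycerol fraction in S9 = 0.410.

0.410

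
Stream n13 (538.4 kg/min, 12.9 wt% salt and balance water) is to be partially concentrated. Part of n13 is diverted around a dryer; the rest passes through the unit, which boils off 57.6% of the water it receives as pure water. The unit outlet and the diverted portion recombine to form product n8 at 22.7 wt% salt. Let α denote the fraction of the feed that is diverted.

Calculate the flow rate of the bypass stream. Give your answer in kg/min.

All 538.4×0.129 = 69.454 kg/min of salt reaches n8, so n8 = 69.454/0.227 = 305.96 kg/min and vapour = 232.44 kg/min.
The evaporator receives (1−α)·538.4 of feed at 0.871 water and removes 0.576 of that water:
0.576×0.871×(1−α)×538.4 = 232.44
(1−α) = 232.44/270.11 = 0.8605;  α = 0.1395.
Bypass flow = 0.1395×538.4 = 75.098 kg/min.

75.1 kg/min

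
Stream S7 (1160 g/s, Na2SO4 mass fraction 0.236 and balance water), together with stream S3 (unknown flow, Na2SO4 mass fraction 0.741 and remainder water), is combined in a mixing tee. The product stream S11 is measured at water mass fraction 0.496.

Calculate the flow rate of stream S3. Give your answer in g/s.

1312 g/s

Let S3 be the unknown flow. Total out = 1160 + S3.
water balance: 886.24 + 0.259·S3 = 0.496·(1160 + S3)
(0.259 − 0.496)·S3 = 0.496×1160 − 886.24 = -310.88
S3 = -310.88 / -0.237 = 1311.7 g/s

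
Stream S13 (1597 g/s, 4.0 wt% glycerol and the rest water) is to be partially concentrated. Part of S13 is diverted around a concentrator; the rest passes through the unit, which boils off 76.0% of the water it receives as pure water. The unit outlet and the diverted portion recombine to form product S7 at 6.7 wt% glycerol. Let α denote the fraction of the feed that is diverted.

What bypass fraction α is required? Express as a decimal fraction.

All 1597×0.040 = 63.88 g/s of glycerol reaches S7, so S7 = 63.88/0.067 = 953.43 g/s and vapour = 643.57 g/s.
The evaporator receives (1−α)·1597 of feed at 0.960 water and removes 0.760 of that water:
0.760×0.960×(1−α)×1597 = 643.57
(1−α) = 643.57/1165.2 = 0.5523;  α = 0.4477.

0.448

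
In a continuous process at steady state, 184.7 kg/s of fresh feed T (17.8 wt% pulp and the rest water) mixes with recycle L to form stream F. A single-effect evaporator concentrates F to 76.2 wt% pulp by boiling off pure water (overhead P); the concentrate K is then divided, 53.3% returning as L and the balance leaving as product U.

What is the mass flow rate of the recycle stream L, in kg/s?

Overall pulp balance (none leaves overhead): pulp in fresh feed = pulp in product, i.e. 184.7×0.178 = (1−0.533)·K·0.762.
K = 32.877/(0.762×0.467) = 92.388 kg/s.
Recycle L = 0.533×92.388 = 49.243 kg/s.

49.24 kg/s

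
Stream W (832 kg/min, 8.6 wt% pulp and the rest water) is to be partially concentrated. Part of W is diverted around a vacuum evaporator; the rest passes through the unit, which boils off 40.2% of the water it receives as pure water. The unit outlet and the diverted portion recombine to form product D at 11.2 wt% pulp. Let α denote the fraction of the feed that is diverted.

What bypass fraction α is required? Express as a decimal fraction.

All 832×0.086 = 71.552 kg/min of pulp reaches D, so D = 71.552/0.112 = 638.86 kg/min and vapour = 193.14 kg/min.
The evaporator receives (1−α)·832 of feed at 0.914 water and removes 0.402 of that water:
0.402×0.914×(1−α)×832 = 193.14
(1−α) = 193.14/305.7 = 0.6318;  α = 0.3682.

0.368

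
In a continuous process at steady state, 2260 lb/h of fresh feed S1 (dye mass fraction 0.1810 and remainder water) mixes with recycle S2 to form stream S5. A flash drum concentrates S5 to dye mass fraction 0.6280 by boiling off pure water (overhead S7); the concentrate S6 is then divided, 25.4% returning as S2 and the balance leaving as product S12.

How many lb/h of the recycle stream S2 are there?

Overall dye balance (none leaves overhead): dye in fresh feed = dye in product, i.e. 2260×0.181 = (1−0.254)·S6·0.628.
S6 = 409.06/(0.628×0.746) = 873.15 lb/h.
Recycle S2 = 0.254×873.15 = 221.78 lb/h.

221.8 lb/h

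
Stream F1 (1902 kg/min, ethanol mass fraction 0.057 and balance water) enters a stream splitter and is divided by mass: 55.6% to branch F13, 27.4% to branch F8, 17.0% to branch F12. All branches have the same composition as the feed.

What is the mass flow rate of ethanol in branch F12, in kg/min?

Branch F12 total = 0.170×1902 = 323.34 kg/min.
ethanol in F12 = 0.057×323.34 = 18.43 kg/min.

18.43 kg/min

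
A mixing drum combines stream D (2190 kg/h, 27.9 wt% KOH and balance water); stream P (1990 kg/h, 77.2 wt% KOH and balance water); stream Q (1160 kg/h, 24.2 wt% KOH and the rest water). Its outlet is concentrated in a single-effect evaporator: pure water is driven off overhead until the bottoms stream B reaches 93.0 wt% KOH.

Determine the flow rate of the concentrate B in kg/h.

KOH entering = 2190×0.279 + 1990×0.772 + 1160×0.242 = 2428 kg/h.
All KOH reports to B, so B = 2428/0.930 = 2610.8 kg/h.

2611 kg/h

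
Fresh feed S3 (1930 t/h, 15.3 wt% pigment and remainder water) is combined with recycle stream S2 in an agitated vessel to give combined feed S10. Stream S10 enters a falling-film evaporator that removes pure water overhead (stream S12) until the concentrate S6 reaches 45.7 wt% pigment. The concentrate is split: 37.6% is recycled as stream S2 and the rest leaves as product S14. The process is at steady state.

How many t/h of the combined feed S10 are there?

Overall pigment balance (none leaves overhead): pigment in fresh feed = pigment in product, i.e. 1930×0.153 = (1−0.376)·S6·0.457.
S6 = 295.29/(0.457×0.624) = 1035.5 t/h.
Recycle S2 = 0.376×1035.5 = 389.35 t/h.
Combined feed S10 = 1930 + 389.35 = 2319.3 t/h.

2319 t/h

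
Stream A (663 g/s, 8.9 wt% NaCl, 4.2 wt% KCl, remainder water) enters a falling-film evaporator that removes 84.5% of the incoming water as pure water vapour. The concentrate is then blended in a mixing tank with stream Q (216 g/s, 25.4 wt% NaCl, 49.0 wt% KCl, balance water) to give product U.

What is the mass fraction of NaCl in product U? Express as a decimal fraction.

Vapour removed = 0.845×0.869×663 = 486.84 g/s; concentrate = 176.16 g/s.
NaCl reaching the mixer = 59.007 (from concentrate) + 216×0.254 = 113.87 g/s.
Product flow = 176.16 + 216 = 392.16 g/s; NaCl fraction = 0.290.

0.290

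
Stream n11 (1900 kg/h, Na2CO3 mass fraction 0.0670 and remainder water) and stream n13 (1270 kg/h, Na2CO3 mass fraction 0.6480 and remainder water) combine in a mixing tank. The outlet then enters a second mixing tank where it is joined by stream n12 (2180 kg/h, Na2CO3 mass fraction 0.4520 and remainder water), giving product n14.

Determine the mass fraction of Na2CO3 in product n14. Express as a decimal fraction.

Overall, product flow = 5350 kg/h.
Na2CO3 in = 1900×0.067 + 1270×0.648 + 2180×0.452 = 1935.6 kg/h.
Na2CO3 fraction in n14 = 0.3618.

0.3618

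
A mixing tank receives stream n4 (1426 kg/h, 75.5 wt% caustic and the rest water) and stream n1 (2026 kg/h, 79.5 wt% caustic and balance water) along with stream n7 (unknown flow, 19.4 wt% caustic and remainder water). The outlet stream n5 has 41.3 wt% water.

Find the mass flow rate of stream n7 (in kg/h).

Let n7 be the unknown flow. Total out = 3452 + n7.
water balance: 764.7 + 0.806·n7 = 0.413·(3452 + n7)
(0.806 − 0.413)·n7 = 0.413×3452 − 764.7 = 660.98
n7 = 660.98 / 0.393 = 1681.9 kg/h

1682 kg/h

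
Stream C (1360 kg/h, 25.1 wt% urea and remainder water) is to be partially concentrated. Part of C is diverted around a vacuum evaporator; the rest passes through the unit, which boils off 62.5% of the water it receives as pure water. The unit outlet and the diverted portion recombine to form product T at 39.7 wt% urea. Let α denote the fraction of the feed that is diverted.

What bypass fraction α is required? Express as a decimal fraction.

All 1360×0.251 = 341.36 kg/h of urea reaches T, so T = 341.36/0.397 = 859.85 kg/h and vapour = 500.15 kg/h.
The evaporator receives (1−α)·1360 of feed at 0.749 water and removes 0.625 of that water:
0.625×0.749×(1−α)×1360 = 500.15
(1−α) = 500.15/636.65 = 0.7856;  α = 0.2144.

0.214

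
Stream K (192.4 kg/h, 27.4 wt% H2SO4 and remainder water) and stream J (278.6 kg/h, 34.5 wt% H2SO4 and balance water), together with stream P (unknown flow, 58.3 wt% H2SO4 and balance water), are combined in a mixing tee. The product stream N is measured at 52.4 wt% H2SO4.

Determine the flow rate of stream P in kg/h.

Let P be the unknown flow. Total out = 471 + P.
H2SO4 balance: 148.83 + 0.583·P = 0.524·(471 + P)
(0.583 − 0.524)·P = 0.524×471 − 148.83 = 97.969
P = 97.969 / 0.059 = 1660.5 kg/h

1660 kg/h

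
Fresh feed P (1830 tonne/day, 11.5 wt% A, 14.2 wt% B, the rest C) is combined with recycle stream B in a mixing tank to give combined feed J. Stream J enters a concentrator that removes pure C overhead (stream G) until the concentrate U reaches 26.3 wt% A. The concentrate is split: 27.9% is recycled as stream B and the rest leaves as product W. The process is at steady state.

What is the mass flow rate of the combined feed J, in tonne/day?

2140 tonne/day

Overall A balance (none leaves overhead): A in fresh feed = A in product, i.e. 1830×0.115 = (1−0.279)·U·0.263.
U = 210.45/(0.263×0.721) = 1109.8 tonne/day.
Recycle B = 0.279×1109.8 = 309.64 tonne/day.
Combined feed J = 1830 + 309.64 = 2139.6 tonne/day.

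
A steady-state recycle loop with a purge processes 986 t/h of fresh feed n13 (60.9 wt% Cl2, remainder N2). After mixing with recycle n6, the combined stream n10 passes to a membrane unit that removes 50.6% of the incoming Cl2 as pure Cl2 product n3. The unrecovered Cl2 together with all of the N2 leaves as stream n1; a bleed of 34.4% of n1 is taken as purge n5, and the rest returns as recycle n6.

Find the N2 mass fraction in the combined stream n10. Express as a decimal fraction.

0.558

N2 enters only via n13 and leaves only via the purge: 986×0.391 = 0.344×(N2 in n1), and the membrane unit passes all N2, so N2 in n10 = N2 in n1 = 1120.7 t/h.
Cl2 in n10: m_A = 986×0.609 + (1−0.344)·(1−0.506)·m_A, so m_A = 600.47/0.6759 = 888.36 t/h.
n10 = 888.36 + 1120.7 = 2009.1 t/h.
N2 fraction in n10 = 1120.7/2009.1 = 0.558.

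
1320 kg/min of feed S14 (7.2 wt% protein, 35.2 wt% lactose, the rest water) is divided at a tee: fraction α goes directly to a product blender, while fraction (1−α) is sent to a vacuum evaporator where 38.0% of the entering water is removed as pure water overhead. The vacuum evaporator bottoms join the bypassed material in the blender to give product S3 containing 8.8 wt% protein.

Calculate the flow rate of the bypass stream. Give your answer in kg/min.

All 1320×0.072 = 95.04 kg/min of protein reaches S3, so S3 = 95.04/0.088 = 1080 kg/min and vapour = 240 kg/min.
The evaporator receives (1−α)·1320 of feed at 0.576 water and removes 0.380 of that water:
0.380×0.576×(1−α)×1320 = 240
(1−α) = 240/288.92 = 0.8307;  α = 0.1693.
Bypass flow = 0.1693×1320 = 223.51 kg/min.

223.5 kg/min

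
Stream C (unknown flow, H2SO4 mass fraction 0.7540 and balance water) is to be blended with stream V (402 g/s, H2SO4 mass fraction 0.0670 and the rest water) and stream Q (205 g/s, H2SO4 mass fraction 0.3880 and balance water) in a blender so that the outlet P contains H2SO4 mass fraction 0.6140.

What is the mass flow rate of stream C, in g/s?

Let C be the unknown flow. Total out = 607 + C.
H2SO4 balance: 106.47 + 0.754·C = 0.614·(607 + C)
(0.754 − 0.614)·C = 0.614×607 − 106.47 = 266.22
C = 266.22 / 0.140 = 1901.6 g/s

1902 g/s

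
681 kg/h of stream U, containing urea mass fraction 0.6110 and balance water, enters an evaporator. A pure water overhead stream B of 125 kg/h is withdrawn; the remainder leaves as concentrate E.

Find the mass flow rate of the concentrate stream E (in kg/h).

Concentrate = 681 − 125 = 556 kg/h.

556 kg/h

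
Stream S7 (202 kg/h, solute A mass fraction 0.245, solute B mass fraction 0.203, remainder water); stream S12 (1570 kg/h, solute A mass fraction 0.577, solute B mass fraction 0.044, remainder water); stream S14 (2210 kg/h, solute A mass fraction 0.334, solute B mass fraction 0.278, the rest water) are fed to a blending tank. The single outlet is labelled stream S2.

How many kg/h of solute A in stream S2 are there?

1694 kg/h

solute A out = solute A in = 202×0.245 + 1570×0.577 + 2210×0.334 = 1693.5 kg/h.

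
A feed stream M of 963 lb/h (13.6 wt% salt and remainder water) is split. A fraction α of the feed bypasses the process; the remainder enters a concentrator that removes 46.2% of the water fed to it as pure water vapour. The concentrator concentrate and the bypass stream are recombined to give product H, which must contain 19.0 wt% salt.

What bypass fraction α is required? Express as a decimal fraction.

All 963×0.136 = 130.97 lb/h of salt reaches H, so H = 130.97/0.190 = 689.31 lb/h and vapour = 273.69 lb/h.
The evaporator receives (1−α)·963 of feed at 0.864 water and removes 0.462 of that water:
0.462×0.864×(1−α)×963 = 273.69
(1−α) = 273.69/384.4 = 0.7120;  α = 0.2880.

0.288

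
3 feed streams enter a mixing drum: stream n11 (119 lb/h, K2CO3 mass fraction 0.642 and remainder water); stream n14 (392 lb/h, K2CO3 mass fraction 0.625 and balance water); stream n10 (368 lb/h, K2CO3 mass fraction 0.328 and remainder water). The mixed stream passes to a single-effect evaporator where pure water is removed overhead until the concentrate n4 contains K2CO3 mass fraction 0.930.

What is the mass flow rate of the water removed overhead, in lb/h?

403.6 lb/h

K2CO3 entering = 119×0.642 + 392×0.625 + 368×0.328 = 442.1 lb/h.
All K2CO3 reports to n4, so n4 = 442.1/0.930 = 475.38 lb/h.
Total feed = 879 lb/h; overhead = 879 − 475.38 = 403.62 lb/h.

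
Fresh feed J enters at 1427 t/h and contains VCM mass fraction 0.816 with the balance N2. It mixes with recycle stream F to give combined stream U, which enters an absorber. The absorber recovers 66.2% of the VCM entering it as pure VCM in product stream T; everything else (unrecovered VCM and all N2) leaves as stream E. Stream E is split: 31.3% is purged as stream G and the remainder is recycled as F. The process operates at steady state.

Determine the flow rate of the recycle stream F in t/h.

928.5 t/h

N2 enters only via J and leaves only via the purge: 1427×0.184 = 0.313×(N2 in E), and the absorber passes all N2, so N2 in U = N2 in E = 838.88 t/h.
VCM in U: m_A = 1427×0.816 + (1−0.313)·(1−0.662)·m_A, so m_A = 1164.4/0.7678 = 1516.6 t/h.
E = (1−0.662)×1516.6 + 838.88 = 1351.5 t/h.
Recycle F = (1−0.313)×1351.5 = 928.47 t/h.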